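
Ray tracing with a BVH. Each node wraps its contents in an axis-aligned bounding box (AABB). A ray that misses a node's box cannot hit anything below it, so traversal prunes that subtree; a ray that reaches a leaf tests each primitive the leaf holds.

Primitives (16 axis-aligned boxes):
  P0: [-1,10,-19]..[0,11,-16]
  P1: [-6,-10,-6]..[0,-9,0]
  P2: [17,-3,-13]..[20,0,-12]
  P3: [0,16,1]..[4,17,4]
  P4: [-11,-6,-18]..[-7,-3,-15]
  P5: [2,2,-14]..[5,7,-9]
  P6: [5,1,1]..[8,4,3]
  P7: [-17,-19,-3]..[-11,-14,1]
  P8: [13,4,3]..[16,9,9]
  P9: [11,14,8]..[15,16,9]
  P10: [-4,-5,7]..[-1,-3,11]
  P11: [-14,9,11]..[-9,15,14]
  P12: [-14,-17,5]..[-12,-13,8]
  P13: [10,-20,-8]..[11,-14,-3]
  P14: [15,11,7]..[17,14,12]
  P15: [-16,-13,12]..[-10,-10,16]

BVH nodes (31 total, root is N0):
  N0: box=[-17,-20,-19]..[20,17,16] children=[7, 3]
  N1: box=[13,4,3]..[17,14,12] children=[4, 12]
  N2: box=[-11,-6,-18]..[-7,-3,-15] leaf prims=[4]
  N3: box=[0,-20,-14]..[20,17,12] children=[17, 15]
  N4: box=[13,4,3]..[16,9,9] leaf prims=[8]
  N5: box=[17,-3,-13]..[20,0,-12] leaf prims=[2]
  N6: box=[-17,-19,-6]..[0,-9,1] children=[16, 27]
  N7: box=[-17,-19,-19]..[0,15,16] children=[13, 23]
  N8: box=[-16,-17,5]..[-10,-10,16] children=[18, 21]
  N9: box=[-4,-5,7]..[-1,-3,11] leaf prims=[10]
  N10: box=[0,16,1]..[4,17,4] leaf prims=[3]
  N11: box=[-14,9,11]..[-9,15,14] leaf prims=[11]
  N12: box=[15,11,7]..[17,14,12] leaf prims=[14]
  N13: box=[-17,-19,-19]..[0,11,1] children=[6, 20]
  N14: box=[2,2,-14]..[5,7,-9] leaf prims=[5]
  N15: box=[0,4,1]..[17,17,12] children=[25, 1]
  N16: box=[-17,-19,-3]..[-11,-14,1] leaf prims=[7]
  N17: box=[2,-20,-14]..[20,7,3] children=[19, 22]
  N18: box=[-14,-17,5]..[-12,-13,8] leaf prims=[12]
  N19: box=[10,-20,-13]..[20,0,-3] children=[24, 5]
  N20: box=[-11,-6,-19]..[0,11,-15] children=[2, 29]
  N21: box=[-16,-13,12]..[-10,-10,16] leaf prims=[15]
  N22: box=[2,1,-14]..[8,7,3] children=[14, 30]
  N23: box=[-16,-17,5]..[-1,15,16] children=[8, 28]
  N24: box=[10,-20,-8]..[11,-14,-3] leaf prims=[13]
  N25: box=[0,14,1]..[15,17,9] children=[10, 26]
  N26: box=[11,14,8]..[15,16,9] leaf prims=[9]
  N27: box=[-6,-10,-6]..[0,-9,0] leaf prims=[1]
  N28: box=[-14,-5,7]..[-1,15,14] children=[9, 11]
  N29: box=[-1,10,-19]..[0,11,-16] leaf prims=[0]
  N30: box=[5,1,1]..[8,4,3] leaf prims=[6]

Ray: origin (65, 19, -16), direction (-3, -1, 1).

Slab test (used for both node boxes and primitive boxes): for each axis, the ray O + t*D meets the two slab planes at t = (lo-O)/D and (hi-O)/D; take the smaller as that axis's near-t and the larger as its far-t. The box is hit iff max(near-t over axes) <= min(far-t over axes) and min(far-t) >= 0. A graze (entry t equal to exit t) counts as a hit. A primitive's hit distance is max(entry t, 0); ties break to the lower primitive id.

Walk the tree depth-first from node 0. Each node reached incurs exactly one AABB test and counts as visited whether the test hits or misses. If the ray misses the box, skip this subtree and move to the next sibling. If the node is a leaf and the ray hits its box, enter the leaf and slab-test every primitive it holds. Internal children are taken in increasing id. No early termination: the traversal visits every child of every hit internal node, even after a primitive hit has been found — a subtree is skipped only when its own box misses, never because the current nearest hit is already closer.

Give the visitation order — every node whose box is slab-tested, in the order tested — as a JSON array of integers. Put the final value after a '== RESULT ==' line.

Traverse from the root:
N0 x:[15,82/3] y:[2,39] z:[-3,32] -> hit [15,82/3], descend [3, 7]
  N3 x:[15,65/3] y:[2,39] z:[2,28] -> hit [15,65/3], descend [15, 17]
    N15 x:[16,65/3] y:[2,15] z:[17,28] -> miss, prune
    N17 x:[15,21] y:[12,39] z:[2,19] -> hit [15,19], descend [19, 22]
      N19 x:[15,55/3] y:[19,39] z:[3,13] -> miss, prune
      N22 x:[19,21] y:[12,18] z:[2,19] -> miss, prune
  N7 x:[65/3,82/3] y:[4,38] z:[-3,32] -> hit [65/3,82/3], descend [13, 23]
    N13 x:[65/3,82/3] y:[8,38] z:[-3,17] -> miss, prune
    N23 x:[22,27] y:[4,36] z:[21,32] -> hit [22,27], descend [8, 28]
      N8 x:[25,27] y:[29,36] z:[21,32] -> miss, prune
      N28 x:[22,79/3] y:[4,24] z:[23,30] -> hit [23,24], descend [9, 11]
        N9 x:[22,23] y:[22,24] z:[23,27] -> hit [23,23] leaf, test {P10@t=23}
        N11 x:[74/3,79/3] y:[4,10] z:[27,30] -> miss, prune

Summary -> nodes [0, 3, 15, 17, 19, 22, 7, 13, 23, 8, 28, 9, 11]; box-tests=13; leaf-entries=1; first=P10

== RESULT ==
[0, 3, 15, 17, 19, 22, 7, 13, 23, 8, 28, 9, 11]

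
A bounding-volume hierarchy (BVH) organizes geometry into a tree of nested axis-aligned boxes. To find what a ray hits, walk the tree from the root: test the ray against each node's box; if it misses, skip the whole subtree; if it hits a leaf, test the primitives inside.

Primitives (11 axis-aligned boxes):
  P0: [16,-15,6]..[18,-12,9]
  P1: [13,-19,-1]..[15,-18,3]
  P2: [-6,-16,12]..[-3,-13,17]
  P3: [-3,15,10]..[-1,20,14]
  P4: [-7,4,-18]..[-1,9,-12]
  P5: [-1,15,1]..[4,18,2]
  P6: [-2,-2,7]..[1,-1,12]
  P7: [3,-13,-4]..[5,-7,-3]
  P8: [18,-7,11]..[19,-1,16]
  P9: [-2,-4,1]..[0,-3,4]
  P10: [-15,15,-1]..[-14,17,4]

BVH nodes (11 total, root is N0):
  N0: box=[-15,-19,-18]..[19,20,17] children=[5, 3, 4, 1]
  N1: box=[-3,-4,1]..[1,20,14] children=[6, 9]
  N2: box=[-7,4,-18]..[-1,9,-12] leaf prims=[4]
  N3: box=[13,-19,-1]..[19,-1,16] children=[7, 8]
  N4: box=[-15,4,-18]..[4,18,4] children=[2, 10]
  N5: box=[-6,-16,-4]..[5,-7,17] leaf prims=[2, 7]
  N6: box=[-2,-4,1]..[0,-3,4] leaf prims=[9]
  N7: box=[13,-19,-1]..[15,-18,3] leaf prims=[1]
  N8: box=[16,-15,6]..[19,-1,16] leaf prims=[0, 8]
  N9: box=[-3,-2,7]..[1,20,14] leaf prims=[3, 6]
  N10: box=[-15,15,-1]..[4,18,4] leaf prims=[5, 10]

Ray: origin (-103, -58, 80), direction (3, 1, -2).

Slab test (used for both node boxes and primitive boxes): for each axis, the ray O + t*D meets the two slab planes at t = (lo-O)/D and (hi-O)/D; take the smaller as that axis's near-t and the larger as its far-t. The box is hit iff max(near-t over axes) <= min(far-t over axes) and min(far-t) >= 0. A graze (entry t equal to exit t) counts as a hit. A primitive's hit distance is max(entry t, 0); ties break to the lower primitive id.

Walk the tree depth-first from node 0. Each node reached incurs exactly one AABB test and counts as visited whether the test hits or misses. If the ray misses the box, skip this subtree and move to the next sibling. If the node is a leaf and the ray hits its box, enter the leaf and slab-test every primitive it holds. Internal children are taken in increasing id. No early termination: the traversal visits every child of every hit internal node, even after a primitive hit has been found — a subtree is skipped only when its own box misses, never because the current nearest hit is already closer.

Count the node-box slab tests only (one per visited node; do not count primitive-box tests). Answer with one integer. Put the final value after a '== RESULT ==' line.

Walk:
N0 x:[88/3,122/3] y:[39,78] z:[63/2,49] -> hit [39,122/3], descend [1, 3, 4, 5]
  N1 x:[100/3,104/3] y:[54,78] z:[33,79/2] -> miss, prune
  N3 x:[116/3,122/3] y:[39,57] z:[32,81/2] -> hit [39,81/2], descend [7, 8]
    N7 x:[116/3,118/3] y:[39,40] z:[77/2,81/2] -> hit [39,118/3] leaf, test {P1@t=39}
    N8 x:[119/3,122/3] y:[43,57] z:[32,37] -> miss, prune
  N4 x:[88/3,107/3] y:[62,76] z:[38,49] -> miss, prune
  N5 x:[97/3,36] y:[42,51] z:[63/2,42] -> miss, prune

Visited [0, 1, 3, 7, 8, 4, 5]. Tests: 7 box, 1 leaf. Nearest: P1.

== RESULT ==
7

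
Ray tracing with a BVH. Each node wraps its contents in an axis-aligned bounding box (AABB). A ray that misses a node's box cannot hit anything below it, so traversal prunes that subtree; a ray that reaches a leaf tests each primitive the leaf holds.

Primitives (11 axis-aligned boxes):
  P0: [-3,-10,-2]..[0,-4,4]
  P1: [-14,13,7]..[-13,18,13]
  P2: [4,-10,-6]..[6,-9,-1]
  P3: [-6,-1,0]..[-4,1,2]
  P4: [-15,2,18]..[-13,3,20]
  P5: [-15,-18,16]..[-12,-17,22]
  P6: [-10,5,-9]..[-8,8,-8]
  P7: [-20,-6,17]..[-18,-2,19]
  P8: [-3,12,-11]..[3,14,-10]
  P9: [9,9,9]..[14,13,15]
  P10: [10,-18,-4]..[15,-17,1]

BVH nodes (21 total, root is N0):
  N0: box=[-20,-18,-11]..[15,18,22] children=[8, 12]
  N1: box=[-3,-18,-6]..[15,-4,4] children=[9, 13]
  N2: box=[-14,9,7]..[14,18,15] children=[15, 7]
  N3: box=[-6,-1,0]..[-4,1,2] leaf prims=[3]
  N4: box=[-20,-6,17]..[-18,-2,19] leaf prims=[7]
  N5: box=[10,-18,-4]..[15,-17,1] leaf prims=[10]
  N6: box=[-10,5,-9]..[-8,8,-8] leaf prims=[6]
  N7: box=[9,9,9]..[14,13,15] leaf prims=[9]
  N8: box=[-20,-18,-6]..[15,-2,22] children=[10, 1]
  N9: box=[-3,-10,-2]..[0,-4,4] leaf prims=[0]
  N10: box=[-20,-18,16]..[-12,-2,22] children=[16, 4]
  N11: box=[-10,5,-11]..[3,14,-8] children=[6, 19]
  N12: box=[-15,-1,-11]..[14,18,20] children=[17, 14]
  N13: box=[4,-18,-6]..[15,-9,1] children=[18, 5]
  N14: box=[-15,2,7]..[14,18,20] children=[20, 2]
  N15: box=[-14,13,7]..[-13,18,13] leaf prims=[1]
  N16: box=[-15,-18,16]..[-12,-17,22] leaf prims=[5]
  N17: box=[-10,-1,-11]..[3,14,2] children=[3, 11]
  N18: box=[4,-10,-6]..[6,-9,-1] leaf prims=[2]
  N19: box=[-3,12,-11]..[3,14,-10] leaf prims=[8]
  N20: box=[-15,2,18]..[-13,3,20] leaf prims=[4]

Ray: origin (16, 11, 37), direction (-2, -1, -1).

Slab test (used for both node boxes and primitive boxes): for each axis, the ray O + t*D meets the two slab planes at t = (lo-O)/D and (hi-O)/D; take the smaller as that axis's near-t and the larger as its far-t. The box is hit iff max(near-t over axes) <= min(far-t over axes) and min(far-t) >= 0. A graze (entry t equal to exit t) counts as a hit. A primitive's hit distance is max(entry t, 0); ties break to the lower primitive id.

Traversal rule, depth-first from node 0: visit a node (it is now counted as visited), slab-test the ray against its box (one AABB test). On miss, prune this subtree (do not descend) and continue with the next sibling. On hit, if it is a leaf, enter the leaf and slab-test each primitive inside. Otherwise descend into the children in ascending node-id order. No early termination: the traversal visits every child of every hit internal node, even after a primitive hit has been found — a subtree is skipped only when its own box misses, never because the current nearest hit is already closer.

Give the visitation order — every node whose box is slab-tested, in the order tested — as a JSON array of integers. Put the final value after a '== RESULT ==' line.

Trace the traversal:
N0 x:[1/2,18] y:[-7,29] z:[15,48] -> hit [15,18], descend [8, 12]
  N8 x:[1/2,18] y:[13,29] z:[15,43] -> hit [15,18], descend [1, 10]
    N1 x:[1/2,19/2] y:[15,29] z:[33,43] -> miss, prune
    N10 x:[14,18] y:[13,29] z:[15,21] -> hit [15,18], descend [4, 16]
      N4 x:[17,18] y:[13,17] z:[18,20] -> miss, prune
      N16 x:[14,31/2] y:[28,29] z:[15,21] -> miss, prune
  N12 x:[1,31/2] y:[-7,12] z:[17,48] -> miss, prune

order=[0, 8, 1, 10, 4, 16, 12]  |boxes|=7  |leaves|=0  hit=miss

== RESULT ==
[0, 8, 1, 10, 4, 16, 12]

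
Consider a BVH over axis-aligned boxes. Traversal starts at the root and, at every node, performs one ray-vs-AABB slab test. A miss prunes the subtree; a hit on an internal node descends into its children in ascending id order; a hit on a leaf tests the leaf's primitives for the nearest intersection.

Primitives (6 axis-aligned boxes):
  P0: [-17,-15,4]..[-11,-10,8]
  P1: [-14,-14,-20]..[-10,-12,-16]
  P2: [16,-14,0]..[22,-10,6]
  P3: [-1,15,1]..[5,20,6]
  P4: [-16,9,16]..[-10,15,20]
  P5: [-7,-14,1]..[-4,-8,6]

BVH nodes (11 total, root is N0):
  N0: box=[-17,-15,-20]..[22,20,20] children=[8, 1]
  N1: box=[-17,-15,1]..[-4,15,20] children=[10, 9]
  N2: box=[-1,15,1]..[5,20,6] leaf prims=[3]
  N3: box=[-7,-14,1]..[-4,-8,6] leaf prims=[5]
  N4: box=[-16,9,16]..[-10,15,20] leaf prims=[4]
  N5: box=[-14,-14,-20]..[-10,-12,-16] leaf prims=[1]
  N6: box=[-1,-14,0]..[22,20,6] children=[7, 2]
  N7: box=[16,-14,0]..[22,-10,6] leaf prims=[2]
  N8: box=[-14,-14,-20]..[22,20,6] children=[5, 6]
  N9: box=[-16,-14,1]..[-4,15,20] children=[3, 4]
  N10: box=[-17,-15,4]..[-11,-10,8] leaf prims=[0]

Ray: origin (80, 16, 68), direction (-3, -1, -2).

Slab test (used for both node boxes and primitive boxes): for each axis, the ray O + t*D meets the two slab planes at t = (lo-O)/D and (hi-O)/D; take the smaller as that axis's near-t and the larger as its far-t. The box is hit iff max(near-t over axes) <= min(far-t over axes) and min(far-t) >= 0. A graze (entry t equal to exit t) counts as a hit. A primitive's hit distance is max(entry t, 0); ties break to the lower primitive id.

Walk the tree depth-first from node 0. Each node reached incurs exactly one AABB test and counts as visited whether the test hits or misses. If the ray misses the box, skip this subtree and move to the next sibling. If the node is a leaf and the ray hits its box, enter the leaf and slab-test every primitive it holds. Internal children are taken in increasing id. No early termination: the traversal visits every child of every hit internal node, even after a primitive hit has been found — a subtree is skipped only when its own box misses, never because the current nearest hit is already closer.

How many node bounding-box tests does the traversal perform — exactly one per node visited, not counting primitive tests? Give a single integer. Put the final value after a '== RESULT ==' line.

Trace the traversal:
N0 x:[58/3,97/3] y:[-4,31] z:[24,44] -> hit [24,31], descend [1, 8]
  N1 x:[28,97/3] y:[1,31] z:[24,67/2] -> hit [28,31], descend [9, 10]
    N9 x:[28,32] y:[1,30] z:[24,67/2] -> hit [28,30], descend [3, 4]
      N3 x:[28,29] y:[24,30] z:[31,67/2] -> miss, prune
      N4 x:[30,32] y:[1,7] z:[24,26] -> miss, prune
    N10 x:[91/3,97/3] y:[26,31] z:[30,32] -> hit [91/3,31] leaf, test {P0@t=91/3}
  N8 x:[58/3,94/3] y:[-4,30] z:[31,44] -> miss, prune

7 AABB tests over nodes [0, 1, 9, 3, 4, 10, 8]; 1 leaf entered; closest P0.

== RESULT ==
7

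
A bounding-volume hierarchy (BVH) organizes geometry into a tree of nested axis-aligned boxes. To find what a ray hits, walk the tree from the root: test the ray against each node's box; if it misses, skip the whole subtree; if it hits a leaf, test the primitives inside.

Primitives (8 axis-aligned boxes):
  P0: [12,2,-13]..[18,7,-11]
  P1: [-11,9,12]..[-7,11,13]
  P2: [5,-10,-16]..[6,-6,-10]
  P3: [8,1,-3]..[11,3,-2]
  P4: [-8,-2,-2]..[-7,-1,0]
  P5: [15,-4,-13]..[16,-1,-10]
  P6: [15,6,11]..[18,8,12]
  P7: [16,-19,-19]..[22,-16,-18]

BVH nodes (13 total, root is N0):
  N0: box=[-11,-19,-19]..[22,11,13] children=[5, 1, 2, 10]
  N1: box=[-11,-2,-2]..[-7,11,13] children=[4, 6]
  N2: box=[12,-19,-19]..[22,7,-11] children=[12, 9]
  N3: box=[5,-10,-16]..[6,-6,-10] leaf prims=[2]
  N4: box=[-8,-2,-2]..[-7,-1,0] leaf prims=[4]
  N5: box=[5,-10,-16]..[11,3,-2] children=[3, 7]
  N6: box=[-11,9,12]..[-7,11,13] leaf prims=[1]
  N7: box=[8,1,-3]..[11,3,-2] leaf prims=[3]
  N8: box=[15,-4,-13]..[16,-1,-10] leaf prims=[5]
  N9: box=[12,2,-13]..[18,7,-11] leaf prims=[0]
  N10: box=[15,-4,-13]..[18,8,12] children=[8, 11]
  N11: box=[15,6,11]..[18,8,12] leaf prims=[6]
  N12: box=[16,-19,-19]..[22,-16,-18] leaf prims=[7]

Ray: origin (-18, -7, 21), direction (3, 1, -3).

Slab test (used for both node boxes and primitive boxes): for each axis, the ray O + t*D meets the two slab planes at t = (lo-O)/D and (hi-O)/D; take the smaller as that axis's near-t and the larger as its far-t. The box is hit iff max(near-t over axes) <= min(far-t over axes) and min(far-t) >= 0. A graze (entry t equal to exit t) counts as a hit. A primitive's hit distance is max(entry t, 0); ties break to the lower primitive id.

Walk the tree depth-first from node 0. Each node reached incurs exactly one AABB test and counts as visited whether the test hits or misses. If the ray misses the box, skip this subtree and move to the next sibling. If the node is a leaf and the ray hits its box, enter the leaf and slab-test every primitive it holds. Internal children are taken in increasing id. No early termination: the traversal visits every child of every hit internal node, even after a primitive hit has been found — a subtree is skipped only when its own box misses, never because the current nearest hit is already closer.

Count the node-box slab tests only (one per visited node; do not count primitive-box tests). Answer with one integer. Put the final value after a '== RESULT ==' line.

Trace the traversal:
N0 x:[7/3,40/3] y:[-12,18] z:[8/3,40/3] -> hit [8/3,40/3], descend [1, 2, 5, 10]
  N1 x:[7/3,11/3] y:[5,18] z:[8/3,23/3] -> miss, prune
  N2 x:[10,40/3] y:[-12,14] z:[32/3,40/3] -> hit [32/3,40/3], descend [9, 12]
    N9 x:[10,12] y:[9,14] z:[32/3,34/3] -> hit [32/3,34/3] leaf, test {P0@t=32/3}
    N12 x:[34/3,40/3] y:[-12,-9] z:[13,40/3] -> miss, prune
  N5 x:[23/3,29/3] y:[-3,10] z:[23/3,37/3] -> hit [23/3,29/3], descend [3, 7]
    N3 x:[23/3,8] y:[-3,1] z:[31/3,37/3] -> miss, prune
    N7 x:[26/3,29/3] y:[8,10] z:[23/3,8] -> miss, prune
  N10 x:[11,12] y:[3,15] z:[3,34/3] -> hit [11,34/3], descend [8, 11]
    N8 x:[11,34/3] y:[3,6] z:[31/3,34/3] -> miss, prune
    N11 x:[11,12] y:[13,15] z:[3,10/3] -> miss, prune

order=[0, 1, 2, 9, 12, 5, 3, 7, 10, 8, 11]  |boxes|=11  |leaves|=1  hit=P0

== RESULT ==
11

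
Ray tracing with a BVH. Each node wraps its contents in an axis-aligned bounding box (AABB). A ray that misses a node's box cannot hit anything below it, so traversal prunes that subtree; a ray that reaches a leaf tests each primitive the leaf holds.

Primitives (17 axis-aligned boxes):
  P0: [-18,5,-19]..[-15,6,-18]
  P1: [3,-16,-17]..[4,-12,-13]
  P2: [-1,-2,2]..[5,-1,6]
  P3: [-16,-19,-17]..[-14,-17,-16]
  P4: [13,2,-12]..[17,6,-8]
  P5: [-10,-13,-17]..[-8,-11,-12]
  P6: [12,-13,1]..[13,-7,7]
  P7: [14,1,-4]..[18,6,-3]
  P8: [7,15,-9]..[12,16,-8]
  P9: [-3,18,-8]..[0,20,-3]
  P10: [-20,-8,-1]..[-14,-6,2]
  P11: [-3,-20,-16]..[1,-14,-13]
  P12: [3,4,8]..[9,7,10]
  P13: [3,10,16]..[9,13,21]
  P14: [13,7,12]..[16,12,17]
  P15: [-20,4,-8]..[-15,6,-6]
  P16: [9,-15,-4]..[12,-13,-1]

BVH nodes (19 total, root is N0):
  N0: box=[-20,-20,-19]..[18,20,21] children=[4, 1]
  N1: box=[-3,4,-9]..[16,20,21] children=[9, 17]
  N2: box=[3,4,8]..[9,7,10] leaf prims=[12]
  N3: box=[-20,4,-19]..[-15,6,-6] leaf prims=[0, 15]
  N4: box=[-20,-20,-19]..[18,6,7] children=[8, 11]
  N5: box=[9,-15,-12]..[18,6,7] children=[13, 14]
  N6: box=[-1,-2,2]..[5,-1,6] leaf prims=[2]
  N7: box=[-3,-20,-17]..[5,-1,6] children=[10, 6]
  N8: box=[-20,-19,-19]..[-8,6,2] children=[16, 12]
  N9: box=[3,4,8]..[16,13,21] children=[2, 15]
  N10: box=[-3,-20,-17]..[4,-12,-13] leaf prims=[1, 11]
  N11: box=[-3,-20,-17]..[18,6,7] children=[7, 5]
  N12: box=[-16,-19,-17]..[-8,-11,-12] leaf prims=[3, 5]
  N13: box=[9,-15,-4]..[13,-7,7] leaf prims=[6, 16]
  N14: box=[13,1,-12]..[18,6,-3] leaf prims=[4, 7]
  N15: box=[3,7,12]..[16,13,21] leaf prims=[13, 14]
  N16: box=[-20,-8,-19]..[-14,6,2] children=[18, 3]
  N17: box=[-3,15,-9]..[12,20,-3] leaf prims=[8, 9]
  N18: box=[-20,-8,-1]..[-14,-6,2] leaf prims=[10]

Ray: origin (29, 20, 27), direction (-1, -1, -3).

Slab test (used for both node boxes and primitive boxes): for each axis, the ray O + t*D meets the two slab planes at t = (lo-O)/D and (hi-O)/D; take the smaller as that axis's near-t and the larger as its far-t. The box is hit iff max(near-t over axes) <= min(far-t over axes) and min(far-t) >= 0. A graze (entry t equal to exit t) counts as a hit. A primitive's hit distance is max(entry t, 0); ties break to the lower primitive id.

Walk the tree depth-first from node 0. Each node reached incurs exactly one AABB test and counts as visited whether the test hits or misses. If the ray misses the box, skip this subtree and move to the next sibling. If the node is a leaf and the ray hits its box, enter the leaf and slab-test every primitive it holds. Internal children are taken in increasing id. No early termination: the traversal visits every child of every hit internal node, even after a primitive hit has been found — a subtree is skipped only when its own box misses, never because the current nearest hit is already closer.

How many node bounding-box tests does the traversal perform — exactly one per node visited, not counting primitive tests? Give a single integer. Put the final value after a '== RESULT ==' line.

Walk:
N0 x:[11,49] y:[0,40] z:[2,46/3] -> hit [11,46/3], descend [1, 4]
  N1 x:[13,32] y:[0,16] z:[2,12] -> miss, prune
  N4 x:[11,49] y:[14,40] z:[20/3,46/3] -> hit [14,46/3], descend [8, 11]
    N8 x:[37,49] y:[14,39] z:[25/3,46/3] -> miss, prune
    N11 x:[11,32] y:[14,40] z:[20/3,44/3] -> hit [14,44/3], descend [5, 7]
      N5 x:[11,20] y:[14,35] z:[20/3,13] -> miss, prune
      N7 x:[24,32] y:[21,40] z:[7,44/3] -> miss, prune

order=[0, 1, 4, 8, 11, 5, 7]  |boxes|=7  |leaves|=0  hit=miss

== RESULT ==
7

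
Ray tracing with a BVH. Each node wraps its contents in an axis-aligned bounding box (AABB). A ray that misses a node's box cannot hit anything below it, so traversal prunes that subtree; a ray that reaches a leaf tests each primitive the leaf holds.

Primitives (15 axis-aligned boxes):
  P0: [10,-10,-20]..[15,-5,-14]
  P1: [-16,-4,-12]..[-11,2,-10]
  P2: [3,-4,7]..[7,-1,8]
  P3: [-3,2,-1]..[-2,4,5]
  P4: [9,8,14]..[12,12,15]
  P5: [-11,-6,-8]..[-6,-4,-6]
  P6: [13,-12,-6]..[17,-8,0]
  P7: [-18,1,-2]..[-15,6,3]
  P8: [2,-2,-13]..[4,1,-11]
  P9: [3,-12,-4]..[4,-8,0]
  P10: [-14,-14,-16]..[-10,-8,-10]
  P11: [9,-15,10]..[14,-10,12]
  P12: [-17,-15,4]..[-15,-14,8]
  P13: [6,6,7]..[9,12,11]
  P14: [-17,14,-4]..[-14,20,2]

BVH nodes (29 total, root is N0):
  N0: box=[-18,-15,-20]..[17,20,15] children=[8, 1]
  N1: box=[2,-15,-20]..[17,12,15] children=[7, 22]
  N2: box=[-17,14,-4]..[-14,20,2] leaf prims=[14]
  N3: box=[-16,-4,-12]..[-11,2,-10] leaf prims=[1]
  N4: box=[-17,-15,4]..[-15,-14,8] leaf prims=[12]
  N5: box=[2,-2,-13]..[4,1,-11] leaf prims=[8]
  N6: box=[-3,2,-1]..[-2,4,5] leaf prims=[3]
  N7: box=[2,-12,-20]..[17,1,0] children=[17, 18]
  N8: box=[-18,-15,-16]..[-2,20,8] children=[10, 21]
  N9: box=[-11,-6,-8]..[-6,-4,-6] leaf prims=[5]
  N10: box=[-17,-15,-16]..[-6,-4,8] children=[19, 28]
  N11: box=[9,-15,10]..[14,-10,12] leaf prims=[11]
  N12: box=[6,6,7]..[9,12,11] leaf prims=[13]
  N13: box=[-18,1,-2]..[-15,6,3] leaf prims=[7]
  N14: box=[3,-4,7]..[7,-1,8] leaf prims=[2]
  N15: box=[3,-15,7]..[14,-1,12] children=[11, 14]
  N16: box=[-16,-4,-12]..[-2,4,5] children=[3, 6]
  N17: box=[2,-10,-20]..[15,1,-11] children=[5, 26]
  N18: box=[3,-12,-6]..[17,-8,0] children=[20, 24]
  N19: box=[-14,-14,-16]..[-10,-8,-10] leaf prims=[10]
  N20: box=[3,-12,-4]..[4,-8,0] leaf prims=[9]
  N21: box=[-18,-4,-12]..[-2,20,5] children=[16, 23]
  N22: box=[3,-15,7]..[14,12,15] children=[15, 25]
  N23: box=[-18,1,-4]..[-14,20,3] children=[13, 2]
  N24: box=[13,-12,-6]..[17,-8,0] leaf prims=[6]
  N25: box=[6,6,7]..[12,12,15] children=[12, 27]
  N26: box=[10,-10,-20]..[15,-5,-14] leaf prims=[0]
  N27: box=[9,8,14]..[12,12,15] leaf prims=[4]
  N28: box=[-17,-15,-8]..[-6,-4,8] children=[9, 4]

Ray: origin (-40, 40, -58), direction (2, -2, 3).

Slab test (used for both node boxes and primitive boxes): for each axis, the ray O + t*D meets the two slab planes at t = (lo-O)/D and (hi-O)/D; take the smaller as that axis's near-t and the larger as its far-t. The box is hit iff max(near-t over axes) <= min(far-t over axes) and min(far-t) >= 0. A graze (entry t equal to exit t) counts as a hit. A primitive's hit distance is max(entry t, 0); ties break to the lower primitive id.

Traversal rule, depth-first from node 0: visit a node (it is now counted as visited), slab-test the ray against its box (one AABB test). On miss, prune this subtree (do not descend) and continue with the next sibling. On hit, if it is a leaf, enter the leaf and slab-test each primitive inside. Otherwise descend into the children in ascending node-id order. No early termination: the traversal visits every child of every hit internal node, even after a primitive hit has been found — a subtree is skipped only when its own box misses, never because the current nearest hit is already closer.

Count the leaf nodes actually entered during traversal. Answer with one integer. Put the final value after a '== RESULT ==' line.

Walk:
N0 x:[11,57/2] y:[10,55/2] z:[38/3,73/3] -> hit [38/3,73/3], descend [1, 8]
  N1 x:[21,57/2] y:[14,55/2] z:[38/3,73/3] -> hit [21,73/3], descend [7, 22]
    N7 x:[21,57/2] y:[39/2,26] z:[38/3,58/3] -> miss, prune
    N22 x:[43/2,27] y:[14,55/2] z:[65/3,73/3] -> hit [65/3,73/3], descend [15, 25]
      N15 x:[43/2,27] y:[41/2,55/2] z:[65/3,70/3] -> hit [65/3,70/3], descend [11, 14]
        N11 x:[49/2,27] y:[25,55/2] z:[68/3,70/3] -> miss, prune
        N14 x:[43/2,47/2] y:[41/2,22] z:[65/3,22] -> hit [65/3,22] leaf, test {P2@t=65/3}
      N25 x:[23,26] y:[14,17] z:[65/3,73/3] -> miss, prune
  N8 x:[11,19] y:[10,55/2] z:[14,22] -> hit [14,19], descend [10, 21]
    N10 x:[23/2,17] y:[22,55/2] z:[14,22] -> miss, prune
    N21 x:[11,19] y:[10,22] z:[46/3,21] -> hit [46/3,19], descend [16, 23]
      N16 x:[12,19] y:[18,22] z:[46/3,21] -> hit [18,19], descend [3, 6]
        N3 x:[12,29/2] y:[19,22] z:[46/3,16] -> miss, prune
        N6 x:[37/2,19] y:[18,19] z:[19,21] -> hit [19,19] leaf, test {P3@t=19}
      N23 x:[11,13] y:[10,39/2] z:[18,61/3] -> miss, prune

order=[0, 1, 7, 22, 15, 11, 14, 25, 8, 10, 21, 16, 3, 6, 23]  |boxes|=15  |leaves|=2  hit=P3

== RESULT ==
2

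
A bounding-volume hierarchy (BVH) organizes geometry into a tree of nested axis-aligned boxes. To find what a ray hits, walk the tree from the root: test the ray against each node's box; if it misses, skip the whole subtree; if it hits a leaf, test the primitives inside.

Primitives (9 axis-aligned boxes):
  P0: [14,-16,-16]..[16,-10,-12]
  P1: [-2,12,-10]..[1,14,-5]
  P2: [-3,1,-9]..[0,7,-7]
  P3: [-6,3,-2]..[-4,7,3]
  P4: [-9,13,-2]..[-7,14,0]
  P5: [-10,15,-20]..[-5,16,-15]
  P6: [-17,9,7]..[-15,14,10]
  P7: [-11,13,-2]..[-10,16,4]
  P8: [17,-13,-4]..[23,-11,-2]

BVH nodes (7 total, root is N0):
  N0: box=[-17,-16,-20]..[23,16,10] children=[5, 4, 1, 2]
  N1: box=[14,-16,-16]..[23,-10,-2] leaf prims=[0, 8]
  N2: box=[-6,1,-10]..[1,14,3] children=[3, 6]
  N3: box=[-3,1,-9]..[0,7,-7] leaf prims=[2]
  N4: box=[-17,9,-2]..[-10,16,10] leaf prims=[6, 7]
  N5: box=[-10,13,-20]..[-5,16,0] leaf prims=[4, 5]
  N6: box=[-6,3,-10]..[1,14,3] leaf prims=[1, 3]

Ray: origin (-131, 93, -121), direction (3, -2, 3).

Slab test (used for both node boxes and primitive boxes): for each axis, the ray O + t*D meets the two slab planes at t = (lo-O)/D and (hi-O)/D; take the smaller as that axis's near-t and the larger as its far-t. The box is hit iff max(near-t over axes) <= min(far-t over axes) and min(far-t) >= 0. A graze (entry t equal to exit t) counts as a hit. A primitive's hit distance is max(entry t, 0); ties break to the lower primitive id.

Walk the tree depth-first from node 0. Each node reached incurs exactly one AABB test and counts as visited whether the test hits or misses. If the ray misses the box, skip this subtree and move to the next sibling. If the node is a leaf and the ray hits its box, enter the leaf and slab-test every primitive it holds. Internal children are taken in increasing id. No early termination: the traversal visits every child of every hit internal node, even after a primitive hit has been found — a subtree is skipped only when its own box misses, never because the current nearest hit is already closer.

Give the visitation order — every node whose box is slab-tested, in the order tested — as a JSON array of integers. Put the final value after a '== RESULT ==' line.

Traverse from the root:
N0 x:[38,154/3] y:[77/2,109/2] z:[101/3,131/3] -> hit [77/2,131/3], descend [1, 2, 4, 5]
  N1 x:[145/3,154/3] y:[103/2,109/2] z:[35,119/3] -> miss, prune
  N2 x:[125/3,44] y:[79/2,46] z:[37,124/3] -> miss, prune
  N4 x:[38,121/3] y:[77/2,42] z:[119/3,131/3] -> hit [119/3,121/3] leaf, test {P6(miss), P7@t=40}
  N5 x:[121/3,42] y:[77/2,40] z:[101/3,121/3] -> miss, prune

Summary -> nodes [0, 1, 2, 4, 5]; box-tests=5; leaf-entries=1; first=P7

== RESULT ==
[0, 1, 2, 4, 5]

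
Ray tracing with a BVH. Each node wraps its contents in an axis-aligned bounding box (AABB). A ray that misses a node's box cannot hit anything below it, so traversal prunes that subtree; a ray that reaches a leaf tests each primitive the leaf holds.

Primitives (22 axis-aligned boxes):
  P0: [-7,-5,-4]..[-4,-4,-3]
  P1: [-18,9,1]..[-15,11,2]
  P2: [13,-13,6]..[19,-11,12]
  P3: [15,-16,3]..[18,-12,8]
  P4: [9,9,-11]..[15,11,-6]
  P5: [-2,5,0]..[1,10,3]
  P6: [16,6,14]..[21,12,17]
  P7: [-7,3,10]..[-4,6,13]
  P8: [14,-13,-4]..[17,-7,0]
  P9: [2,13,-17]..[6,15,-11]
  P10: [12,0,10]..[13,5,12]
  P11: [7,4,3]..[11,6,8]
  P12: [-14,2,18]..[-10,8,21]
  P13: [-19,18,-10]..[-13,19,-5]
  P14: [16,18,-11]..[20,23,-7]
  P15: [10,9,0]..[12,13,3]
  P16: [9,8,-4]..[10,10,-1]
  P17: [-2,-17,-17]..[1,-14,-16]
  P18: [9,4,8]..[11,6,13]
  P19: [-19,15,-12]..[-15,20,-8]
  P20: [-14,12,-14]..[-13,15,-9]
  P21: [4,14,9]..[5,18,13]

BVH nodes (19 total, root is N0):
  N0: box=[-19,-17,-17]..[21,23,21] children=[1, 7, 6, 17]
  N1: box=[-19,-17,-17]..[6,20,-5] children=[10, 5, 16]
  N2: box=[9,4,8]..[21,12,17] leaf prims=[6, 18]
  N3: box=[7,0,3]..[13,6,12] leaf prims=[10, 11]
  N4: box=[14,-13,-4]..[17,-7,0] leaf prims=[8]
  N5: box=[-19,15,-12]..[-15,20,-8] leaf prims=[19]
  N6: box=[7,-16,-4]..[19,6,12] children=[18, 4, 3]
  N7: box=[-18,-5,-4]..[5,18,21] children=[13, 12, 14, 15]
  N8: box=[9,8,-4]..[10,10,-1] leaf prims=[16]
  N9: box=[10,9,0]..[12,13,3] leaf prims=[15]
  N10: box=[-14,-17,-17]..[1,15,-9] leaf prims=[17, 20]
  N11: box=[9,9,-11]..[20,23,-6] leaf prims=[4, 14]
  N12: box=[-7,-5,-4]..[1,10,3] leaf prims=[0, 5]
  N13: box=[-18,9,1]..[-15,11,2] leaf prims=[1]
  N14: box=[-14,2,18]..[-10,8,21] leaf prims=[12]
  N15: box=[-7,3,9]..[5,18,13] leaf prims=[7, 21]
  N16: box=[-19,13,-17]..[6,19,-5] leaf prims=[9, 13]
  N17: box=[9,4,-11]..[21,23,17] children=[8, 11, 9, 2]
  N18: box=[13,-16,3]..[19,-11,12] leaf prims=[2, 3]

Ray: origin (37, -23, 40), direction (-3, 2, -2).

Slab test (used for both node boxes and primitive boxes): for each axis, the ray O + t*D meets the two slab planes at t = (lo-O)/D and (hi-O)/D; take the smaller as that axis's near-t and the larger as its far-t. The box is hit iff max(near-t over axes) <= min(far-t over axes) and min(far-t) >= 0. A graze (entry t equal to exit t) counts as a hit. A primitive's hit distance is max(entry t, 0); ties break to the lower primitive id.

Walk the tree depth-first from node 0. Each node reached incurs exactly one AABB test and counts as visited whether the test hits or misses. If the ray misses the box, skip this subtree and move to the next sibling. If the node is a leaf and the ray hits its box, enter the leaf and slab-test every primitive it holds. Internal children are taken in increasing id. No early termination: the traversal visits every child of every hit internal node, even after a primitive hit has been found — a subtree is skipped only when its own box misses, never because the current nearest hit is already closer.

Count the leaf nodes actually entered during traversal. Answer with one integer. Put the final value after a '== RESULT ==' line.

Traverse from the root:
N0 x:[16/3,56/3] y:[3,23] z:[19/2,57/2] -> hit [19/2,56/3], descend [1, 6, 7, 17]
  N1 x:[31/3,56/3] y:[3,43/2] z:[45/2,57/2] -> miss, prune
  N6 x:[6,10] y:[7/2,29/2] z:[14,22] -> miss, prune
  N7 x:[32/3,55/3] y:[9,41/2] z:[19/2,22] -> hit [32/3,55/3], descend [12, 13, 14, 15]
    N12 x:[12,44/3] y:[9,33/2] z:[37/2,22] -> miss, prune
    N13 x:[52/3,55/3] y:[16,17] z:[19,39/2] -> miss, prune
    N14 x:[47/3,17] y:[25/2,31/2] z:[19/2,11] -> miss, prune
    N15 x:[32/3,44/3] y:[13,41/2] z:[27/2,31/2] -> hit [27/2,44/3] leaf, test {P7@t=41/3, P21(miss)}
  N17 x:[16/3,28/3] y:[27/2,23] z:[23/2,51/2] -> miss, prune

Visited [0, 1, 6, 7, 12, 13, 14, 15, 17]. Tests: 9 box, 1 leaf. Nearest: P7.

== RESULT ==
1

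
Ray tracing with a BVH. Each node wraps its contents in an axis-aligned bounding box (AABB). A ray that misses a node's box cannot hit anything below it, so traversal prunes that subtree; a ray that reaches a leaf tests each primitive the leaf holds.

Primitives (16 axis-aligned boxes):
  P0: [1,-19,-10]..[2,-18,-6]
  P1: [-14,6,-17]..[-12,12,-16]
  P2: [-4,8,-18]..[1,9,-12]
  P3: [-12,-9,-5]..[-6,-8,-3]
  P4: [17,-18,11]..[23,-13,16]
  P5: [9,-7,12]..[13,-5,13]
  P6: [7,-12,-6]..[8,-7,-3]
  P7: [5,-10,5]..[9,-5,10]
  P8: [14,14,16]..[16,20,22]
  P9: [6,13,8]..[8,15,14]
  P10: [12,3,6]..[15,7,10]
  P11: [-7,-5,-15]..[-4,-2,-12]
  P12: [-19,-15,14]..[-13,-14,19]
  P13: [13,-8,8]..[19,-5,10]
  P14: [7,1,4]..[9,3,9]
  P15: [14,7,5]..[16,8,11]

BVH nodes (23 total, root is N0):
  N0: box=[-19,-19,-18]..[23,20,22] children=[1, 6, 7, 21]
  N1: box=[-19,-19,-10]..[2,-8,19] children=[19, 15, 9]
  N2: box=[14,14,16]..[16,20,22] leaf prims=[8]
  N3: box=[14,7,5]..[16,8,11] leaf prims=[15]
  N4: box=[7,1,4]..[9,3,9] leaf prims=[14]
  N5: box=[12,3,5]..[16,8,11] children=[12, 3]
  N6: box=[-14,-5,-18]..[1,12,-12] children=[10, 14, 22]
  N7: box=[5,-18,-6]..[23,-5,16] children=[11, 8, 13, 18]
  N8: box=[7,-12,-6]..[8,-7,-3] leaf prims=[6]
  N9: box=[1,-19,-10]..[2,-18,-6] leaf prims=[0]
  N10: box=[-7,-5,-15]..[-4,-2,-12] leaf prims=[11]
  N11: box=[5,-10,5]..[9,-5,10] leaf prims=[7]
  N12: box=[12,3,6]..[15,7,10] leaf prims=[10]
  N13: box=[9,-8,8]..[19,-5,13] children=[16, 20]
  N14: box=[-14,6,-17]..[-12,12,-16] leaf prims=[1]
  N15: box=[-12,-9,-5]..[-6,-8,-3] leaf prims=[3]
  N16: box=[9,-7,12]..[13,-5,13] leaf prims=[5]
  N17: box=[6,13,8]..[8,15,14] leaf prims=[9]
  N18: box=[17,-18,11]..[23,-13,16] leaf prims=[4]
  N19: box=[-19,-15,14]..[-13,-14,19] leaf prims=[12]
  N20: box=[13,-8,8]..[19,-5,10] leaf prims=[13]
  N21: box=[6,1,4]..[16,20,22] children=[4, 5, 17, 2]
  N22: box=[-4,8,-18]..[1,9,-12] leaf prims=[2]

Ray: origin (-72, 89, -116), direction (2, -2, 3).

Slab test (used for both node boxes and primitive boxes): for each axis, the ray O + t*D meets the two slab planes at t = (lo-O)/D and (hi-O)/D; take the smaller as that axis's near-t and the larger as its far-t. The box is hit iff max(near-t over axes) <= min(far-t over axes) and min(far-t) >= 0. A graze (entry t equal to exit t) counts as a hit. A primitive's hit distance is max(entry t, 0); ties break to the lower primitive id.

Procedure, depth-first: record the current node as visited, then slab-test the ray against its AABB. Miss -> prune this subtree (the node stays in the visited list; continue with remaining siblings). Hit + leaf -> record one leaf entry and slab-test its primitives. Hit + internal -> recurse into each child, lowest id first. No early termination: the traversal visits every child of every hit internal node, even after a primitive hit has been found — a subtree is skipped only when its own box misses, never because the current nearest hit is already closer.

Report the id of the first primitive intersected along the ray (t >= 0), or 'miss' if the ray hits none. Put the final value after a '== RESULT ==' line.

Walk:
N0 x:[53/2,95/2] y:[69/2,54] z:[98/3,46] -> hit [69/2,46], descend [1, 6, 7, 21]
  N1 x:[53/2,37] y:[97/2,54] z:[106/3,45] -> miss, prune
  N6 x:[29,73/2] y:[77/2,47] z:[98/3,104/3] -> miss, prune
  N7 x:[77/2,95/2] y:[47,107/2] z:[110/3,44] -> miss, prune
  N21 x:[39,44] y:[69/2,44] z:[40,46] -> hit [40,44], descend [2, 4, 5, 17]
    N2 x:[43,44] y:[69/2,75/2] z:[44,46] -> miss, prune
    N4 x:[79/2,81/2] y:[43,44] z:[40,125/3] -> miss, prune
    N5 x:[42,44] y:[81/2,43] z:[121/3,127/3] -> hit [42,127/3], descend [3, 12]
      N3 x:[43,44] y:[81/2,41] z:[121/3,127/3] -> miss, prune
      N12 x:[42,87/2] y:[41,43] z:[122/3,42] -> hit [42,42] leaf, test {P10@t=42}
    N17 x:[39,40] y:[37,38] z:[124/3,130/3] -> miss, prune

order=[0, 1, 6, 7, 21, 2, 4, 5, 3, 12, 17]  |boxes|=11  |leaves|=1  hit=P10

== RESULT ==
10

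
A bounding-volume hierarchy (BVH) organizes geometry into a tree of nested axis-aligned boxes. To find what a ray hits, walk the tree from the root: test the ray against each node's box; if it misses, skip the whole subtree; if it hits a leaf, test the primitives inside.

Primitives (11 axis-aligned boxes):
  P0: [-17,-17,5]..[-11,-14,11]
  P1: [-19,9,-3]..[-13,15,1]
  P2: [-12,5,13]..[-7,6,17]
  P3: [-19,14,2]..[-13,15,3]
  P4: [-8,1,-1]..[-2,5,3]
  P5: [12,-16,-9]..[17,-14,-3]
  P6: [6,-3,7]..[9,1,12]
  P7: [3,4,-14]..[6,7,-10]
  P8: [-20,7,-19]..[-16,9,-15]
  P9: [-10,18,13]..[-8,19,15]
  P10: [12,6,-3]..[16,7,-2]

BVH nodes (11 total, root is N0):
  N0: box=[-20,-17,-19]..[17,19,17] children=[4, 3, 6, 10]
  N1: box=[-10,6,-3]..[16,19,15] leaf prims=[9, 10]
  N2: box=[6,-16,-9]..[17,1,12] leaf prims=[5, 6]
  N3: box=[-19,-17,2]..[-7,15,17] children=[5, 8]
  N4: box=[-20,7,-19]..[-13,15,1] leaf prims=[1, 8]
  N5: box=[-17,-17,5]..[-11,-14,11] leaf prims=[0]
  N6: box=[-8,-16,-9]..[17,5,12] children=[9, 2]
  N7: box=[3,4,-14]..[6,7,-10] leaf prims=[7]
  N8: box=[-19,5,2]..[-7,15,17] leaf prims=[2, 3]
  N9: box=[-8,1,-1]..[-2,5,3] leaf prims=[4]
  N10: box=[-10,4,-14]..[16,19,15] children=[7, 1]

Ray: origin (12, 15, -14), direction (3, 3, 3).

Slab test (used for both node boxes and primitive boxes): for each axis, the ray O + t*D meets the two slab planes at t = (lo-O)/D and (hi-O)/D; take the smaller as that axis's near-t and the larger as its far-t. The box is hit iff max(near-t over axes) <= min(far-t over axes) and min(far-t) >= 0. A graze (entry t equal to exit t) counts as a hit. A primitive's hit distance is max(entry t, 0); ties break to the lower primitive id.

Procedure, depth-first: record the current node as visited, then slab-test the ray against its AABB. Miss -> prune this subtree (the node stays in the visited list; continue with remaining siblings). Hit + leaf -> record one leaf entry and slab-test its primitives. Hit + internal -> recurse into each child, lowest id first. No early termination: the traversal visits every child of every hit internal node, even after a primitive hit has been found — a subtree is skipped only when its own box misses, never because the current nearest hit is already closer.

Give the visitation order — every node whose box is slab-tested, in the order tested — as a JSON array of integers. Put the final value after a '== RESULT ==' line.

Traverse from the root:
N0 x:[-32/3,5/3] y:[-32/3,4/3] z:[-5/3,31/3] -> hit [-5/3,4/3], descend [3, 4, 6, 10]
  N3 x:[-31/3,-19/3] y:[-32/3,0] z:[16/3,31/3] -> miss, prune
  N4 x:[-32/3,-25/3] y:[-8/3,0] z:[-5/3,5] -> miss, prune
  N6 x:[-20/3,5/3] y:[-31/3,-10/3] z:[5/3,26/3] -> miss, prune
  N10 x:[-22/3,4/3] y:[-11/3,4/3] z:[0,29/3] -> hit [0,4/3], descend [1, 7]
    N1 x:[-22/3,4/3] y:[-3,4/3] z:[11/3,29/3] -> miss, prune
    N7 x:[-3,-2] y:[-11/3,-8/3] z:[0,4/3] -> miss, prune

7 AABB tests over nodes [0, 3, 4, 6, 10, 1, 7]; 0 leaves entered; closest miss.

== RESULT ==
[0, 3, 4, 6, 10, 1, 7]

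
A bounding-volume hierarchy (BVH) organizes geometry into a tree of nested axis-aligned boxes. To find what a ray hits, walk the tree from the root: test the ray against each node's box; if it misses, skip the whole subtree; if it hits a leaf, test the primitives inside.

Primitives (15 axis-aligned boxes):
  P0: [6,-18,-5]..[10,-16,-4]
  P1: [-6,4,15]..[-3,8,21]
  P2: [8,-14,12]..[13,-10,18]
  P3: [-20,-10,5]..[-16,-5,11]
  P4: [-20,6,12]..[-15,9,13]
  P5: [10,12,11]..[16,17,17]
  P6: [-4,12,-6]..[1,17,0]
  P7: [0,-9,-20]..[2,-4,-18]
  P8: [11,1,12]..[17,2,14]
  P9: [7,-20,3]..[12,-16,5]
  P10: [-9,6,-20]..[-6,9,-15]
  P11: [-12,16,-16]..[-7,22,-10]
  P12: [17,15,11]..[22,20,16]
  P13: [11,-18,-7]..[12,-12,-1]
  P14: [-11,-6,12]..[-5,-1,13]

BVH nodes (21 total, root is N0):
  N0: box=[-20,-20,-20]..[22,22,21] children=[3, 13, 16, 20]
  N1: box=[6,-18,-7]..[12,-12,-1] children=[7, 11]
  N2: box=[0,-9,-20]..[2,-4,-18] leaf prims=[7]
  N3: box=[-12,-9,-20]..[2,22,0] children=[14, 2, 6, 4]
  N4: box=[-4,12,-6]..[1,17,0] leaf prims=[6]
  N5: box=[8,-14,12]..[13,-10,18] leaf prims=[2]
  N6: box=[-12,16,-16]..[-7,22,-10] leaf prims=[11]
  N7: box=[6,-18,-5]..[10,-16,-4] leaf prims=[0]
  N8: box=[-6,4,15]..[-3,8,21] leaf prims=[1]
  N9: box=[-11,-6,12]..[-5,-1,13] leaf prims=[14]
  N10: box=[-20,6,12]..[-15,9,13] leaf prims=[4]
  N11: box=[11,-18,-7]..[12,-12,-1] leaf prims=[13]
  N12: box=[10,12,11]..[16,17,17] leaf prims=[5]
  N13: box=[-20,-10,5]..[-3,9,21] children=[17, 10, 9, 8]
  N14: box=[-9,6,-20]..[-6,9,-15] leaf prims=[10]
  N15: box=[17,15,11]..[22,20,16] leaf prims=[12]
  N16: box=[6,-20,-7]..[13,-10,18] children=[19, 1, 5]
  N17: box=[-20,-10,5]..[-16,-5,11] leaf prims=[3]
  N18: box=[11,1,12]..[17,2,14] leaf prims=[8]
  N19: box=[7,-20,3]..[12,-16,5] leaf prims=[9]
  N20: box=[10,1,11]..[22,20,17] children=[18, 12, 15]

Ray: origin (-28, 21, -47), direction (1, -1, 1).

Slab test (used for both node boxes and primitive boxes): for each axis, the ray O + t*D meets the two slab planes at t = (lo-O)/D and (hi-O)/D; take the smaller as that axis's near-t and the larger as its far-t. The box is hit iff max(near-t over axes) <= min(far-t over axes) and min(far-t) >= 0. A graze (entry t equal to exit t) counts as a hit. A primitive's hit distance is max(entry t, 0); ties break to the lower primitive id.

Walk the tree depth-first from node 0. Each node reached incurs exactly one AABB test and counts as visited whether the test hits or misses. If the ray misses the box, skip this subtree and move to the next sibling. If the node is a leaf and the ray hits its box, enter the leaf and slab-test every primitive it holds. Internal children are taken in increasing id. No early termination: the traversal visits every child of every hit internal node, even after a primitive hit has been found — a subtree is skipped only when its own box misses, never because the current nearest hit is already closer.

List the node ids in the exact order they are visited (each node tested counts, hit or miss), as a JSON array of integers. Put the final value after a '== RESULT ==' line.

Trace the traversal:
N0 x:[8,50] y:[-1,41] z:[27,68] -> hit [27,41], descend [3, 13, 16, 20]
  N3 x:[16,30] y:[-1,30] z:[27,47] -> hit [27,30], descend [2, 4, 6, 14]
    N2 x:[28,30] y:[25,30] z:[27,29] -> hit [28,29] leaf, test {P7@t=28}
    N4 x:[24,29] y:[4,9] z:[41,47] -> miss, prune
    N6 x:[16,21] y:[-1,5] z:[31,37] -> miss, prune
    N14 x:[19,22] y:[12,15] z:[27,32] -> miss, prune
  N13 x:[8,25] y:[12,31] z:[52,68] -> miss, prune
  N16 x:[34,41] y:[31,41] z:[40,65] -> hit [40,41], descend [1, 5, 19]
    N1 x:[34,40] y:[33,39] z:[40,46] -> miss, prune
    N5 x:[36,41] y:[31,35] z:[59,65] -> miss, prune
    N19 x:[35,40] y:[37,41] z:[50,52] -> miss, prune
  N20 x:[38,50] y:[1,20] z:[58,64] -> miss, prune

Summary -> nodes [0, 3, 2, 4, 6, 14, 13, 16, 1, 5, 19, 20]; box-tests=12; leaf-entries=1; first=P7

== RESULT ==
[0, 3, 2, 4, 6, 14, 13, 16, 1, 5, 19, 20]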